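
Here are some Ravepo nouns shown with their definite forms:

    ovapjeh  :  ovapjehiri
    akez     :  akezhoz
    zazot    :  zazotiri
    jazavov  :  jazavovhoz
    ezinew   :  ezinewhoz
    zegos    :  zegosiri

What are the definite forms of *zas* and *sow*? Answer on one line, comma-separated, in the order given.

zasiri, sowhoz

Looking at the final consonant of each stem: -iri when the stem ends in a voiceless consonant (*ovapjeh*, *zazot*, *zegos*); -hoz when the stem ends in a voiced consonant (*akez*, *jazavov*, *ezinew*).
*zas* — final consonant /s/ (voiceless) → -iri → *zasiri*.
*sow*: final consonant = /w/, voiced → -hoz → *sowhoz*.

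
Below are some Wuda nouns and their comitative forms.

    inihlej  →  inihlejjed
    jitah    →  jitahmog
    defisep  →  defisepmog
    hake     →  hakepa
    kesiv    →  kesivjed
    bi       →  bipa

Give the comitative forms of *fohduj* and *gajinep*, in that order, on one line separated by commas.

fohdujjed, gajinepmog

The suffix is conditioned by the final sound: -mog when the stem ends in a voiceless consonant (*jitah*, *defisep*); -jed when the stem ends in a voiced consonant (*inihlej*, *kesiv*); -pa when the stem ends in a vowel (*hake*, *bi*).
Since the final sound of *fohduj* is /j/ (a voiced consonant), it takes -jed, giving *fohdujjed*.
*gajinep* — final sound /p/ (a voiceless consonant) → -mog → *gajinepmog*.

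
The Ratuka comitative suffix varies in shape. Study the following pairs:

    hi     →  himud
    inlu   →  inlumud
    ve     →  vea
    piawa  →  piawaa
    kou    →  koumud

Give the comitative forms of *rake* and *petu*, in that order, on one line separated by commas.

The alternation tracks the last vowel of the stem — -mud when the last vowel of the stem is a high vowel (*hi*, *inlu*, *kou*); -a when the last vowel of the stem is a non-high vowel (*ve*, *piawa*).
Since the last vowel of *rake* is /e/ (a non-high vowel), it takes -a, giving *rakea*.
The last vowel of *petu* is /u/, which is a high vowel, so the suffix is -mud, giving *petumud*.

rakea, petumud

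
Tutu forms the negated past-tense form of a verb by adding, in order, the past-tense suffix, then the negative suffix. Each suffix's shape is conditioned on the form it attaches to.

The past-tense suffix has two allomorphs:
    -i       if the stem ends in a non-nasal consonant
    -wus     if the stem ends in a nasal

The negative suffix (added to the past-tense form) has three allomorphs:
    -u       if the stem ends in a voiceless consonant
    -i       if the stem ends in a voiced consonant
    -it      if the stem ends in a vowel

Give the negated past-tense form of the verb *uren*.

*uren* — final consonant /n/ (a nasal) → -wus → *urenwus*.
The past-tense form *urenwus*: final sound = /s/, a voiceless consonant → -u → *urenwusu*.

urenwusu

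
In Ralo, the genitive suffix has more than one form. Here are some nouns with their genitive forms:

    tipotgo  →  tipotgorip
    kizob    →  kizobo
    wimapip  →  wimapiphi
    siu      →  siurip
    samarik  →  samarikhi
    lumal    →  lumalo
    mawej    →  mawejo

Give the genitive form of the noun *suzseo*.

The alternation tracks the final sound of the stem — -hi when the stem ends in a voiceless consonant (*wimapip*, *samarik*); -o when the stem ends in a voiced consonant (*kizob*, *lumal*, *mawej*); -rip when the stem ends in a vowel (*tipotgo*, *siu*).
*suzseo*: final sound = /o/, a vowel → -rip → *suzseorip*.

suzseorip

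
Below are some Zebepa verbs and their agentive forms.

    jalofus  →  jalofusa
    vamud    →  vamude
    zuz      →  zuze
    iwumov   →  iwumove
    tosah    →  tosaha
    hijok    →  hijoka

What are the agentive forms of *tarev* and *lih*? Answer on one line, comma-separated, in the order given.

Looking at the final consonant of each stem: -a when the stem ends in a voiceless consonant (*jalofus*, *tosah*, *hijok*); -e when the stem ends in a voiced consonant (*vamud*, *zuz*, *iwumov*).
Since the final consonant of *tarev* is /v/ (voiced), it takes -e, giving *tareve*.
*lih*: final consonant = /h/, voiceless → -a → *liha*.

tareve, liha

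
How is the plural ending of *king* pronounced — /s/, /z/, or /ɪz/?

/z/

The stem *king* ends in a voiced non-sibilant sound.
The plural suffix surfaces as /ɪz/ after sibilants, /s/ after other voiceless consonants, and /z/ after other voiced sounds.
So the plural -s on *king* is pronounced /z/.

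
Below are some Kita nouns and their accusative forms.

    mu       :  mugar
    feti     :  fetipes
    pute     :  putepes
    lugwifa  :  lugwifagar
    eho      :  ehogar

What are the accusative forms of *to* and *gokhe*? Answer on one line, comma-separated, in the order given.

The pattern is front/back vowel harmony: -pes when the last vowel of the stem is a front vowel (*feti*, *pute*); -gar when the last vowel of the stem is a back vowel (*mu*, *lugwifa*, *eho*).
The last vowel of *to* is /o/, which is a back vowel, so the suffix is -gar, giving *togar*.
*gokhe* — last vowel /e/ (a front vowel) → -pes → *gokhepes*.

togar, gokhepes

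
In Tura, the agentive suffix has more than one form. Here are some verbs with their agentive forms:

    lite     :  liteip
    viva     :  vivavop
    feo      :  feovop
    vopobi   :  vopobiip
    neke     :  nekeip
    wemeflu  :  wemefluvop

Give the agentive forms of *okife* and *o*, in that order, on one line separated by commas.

The suffix is conditioned by the last vowel: -ip when the last vowel of the stem is a front vowel (*lite*, *vopobi*, *neke*); -vop when the last vowel of the stem is a back vowel (*viva*, *feo*, *wemeflu*).
Since the last vowel of *okife* is /e/ (a front vowel), it takes -ip, giving *okifeip*.
*o*: last vowel = /o/, a back vowel → -vop → *ovop*.

okifeip, ovop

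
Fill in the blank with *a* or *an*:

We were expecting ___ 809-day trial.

an

The indefinite article is chosen by the initial *sound* of the following word, not its spelling.
The number *809* is spoken "eight hundred …", beginning with /eɪt/ — a vowel sound.
So the article is *an*: We were expecting an 809-day trial.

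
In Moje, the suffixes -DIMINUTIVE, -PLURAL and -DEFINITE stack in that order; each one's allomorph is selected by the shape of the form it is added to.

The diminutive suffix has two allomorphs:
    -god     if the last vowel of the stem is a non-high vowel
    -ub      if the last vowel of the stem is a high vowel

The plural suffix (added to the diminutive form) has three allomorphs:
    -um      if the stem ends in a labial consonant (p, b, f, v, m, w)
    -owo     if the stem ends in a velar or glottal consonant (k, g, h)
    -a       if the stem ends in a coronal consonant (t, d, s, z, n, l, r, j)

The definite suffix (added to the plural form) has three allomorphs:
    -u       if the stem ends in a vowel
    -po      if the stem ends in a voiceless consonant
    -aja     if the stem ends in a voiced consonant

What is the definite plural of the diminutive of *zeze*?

Since the last vowel of *zeze* is /e/ (a non-high vowel), it takes -god, giving *zezegod*.
The diminutive form *zezegod* — final consonant /d/ (coronal) → -a → *zezegoda*.
Since the final sound of the plural form *zezegoda* is /a/ (a vowel), it takes -u, giving *zezegodau*.

zezegodau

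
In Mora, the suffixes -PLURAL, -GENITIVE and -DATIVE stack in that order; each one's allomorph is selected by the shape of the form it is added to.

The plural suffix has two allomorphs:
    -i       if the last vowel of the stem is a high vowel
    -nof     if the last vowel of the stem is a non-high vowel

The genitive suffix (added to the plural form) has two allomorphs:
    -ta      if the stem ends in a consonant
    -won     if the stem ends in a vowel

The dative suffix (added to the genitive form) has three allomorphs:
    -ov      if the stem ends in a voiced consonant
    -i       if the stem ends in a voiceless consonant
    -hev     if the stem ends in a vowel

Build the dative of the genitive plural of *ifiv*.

ifiviwonov

The last vowel of *ifiv* is /i/, which is a high vowel, so the plural suffix is -i, giving *ifivi*.
The final sound of the plural form *ifivi* is /i/, which is a vowel, so the genitive suffix is -won, giving *ifiviwon*.
The genitive form *ifiviwon*: final sound = /n/, a voiced consonant → -ov → *ifiviwonov*.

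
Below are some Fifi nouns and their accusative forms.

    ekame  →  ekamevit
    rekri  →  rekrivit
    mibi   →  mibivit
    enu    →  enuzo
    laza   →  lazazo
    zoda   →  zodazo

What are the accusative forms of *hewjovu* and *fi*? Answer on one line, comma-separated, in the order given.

hewjovuzo, fivit

The pattern is front/back vowel harmony: -vit when the last vowel of the stem is a front vowel (*ekame*, *rekri*, *mibi*); -zo when the last vowel of the stem is a back vowel (*enu*, *laza*, *zoda*).
The last vowel of *hewjovu* is /u/, which is a back vowel, so the suffix is -zo, giving *hewjovuzo*.
The last vowel of *fi* is /i/, which is a front vowel, so the suffix is -vit, giving *fivit*.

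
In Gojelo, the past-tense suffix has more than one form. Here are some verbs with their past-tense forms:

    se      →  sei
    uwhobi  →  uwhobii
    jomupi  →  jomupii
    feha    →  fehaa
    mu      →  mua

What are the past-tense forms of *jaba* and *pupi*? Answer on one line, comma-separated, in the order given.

The suffix is conditioned by the last vowel: -i when the last vowel of the stem is a front vowel (*se*, *uwhobi*, *jomupi*); -a when the last vowel of the stem is a back vowel (*feha*, *mu*).
The last vowel of *jaba* is /a/, which is a back vowel, so the suffix is -a, giving *jabaa*.
*pupi* — last vowel /i/ (a front vowel) → -i → *pupii*.

jabaa, pupii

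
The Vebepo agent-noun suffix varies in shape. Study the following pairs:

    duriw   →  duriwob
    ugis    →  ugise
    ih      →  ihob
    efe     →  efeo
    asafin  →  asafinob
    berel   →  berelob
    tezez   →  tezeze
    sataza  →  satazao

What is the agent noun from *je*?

jeo

The alternation tracks the final sound of the stem — -e when the stem ends in a sibilant (*ugis*, *tezez*); -ob when the stem ends in a non-sibilant consonant (*duriw*, *ih*, *asafin*, *berel*); -o when the stem ends in a vowel (*efe*, *sataza*).
*je*: final sound = /e/, a vowel → -o → *jeo*.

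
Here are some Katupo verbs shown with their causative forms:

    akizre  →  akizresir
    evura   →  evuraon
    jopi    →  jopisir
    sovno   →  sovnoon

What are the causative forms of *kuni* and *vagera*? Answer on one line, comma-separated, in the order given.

Looking at the last vowel of each stem: -sir when the last vowel of the stem is a front vowel (*akizre*, *jopi*); -on when the last vowel of the stem is a back vowel (*evura*, *sovno*).
*kuni* — last vowel /i/ (a front vowel) → -sir → *kunisir*.
*vagera*: last vowel = /a/, a back vowel → -on → *vageraon*.

kunisir, vageraon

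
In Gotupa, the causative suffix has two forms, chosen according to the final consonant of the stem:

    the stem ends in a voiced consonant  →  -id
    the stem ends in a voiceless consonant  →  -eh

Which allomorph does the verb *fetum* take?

*fetum*: final consonant = /m/, voiced → -id.

-id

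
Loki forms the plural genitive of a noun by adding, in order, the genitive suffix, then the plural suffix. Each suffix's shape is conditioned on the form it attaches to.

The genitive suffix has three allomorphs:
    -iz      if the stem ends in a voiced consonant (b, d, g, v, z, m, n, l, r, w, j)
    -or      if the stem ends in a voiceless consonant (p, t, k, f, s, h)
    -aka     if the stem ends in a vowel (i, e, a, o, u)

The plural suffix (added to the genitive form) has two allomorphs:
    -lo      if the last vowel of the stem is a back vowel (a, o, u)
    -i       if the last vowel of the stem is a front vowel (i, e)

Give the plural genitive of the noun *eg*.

egizi

*eg*: final sound = /g/, a voiced consonant → -iz → *egiz*.
The last vowel of the genitive form *egiz* is /i/, which is a front vowel, so the plural suffix is -i, giving *egizi*.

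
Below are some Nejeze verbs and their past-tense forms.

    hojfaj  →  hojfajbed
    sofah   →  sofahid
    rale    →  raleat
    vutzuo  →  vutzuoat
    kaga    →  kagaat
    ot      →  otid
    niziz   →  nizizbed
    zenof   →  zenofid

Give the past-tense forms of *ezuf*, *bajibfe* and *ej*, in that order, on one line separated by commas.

ezufid, bajibfeat, ejbed

Looking at the final sound of each stem: -id when the stem ends in a voiceless consonant (*sofah*, *ot*, *zenof*); -bed when the stem ends in a voiced consonant (*hojfaj*, *niziz*); -at when the stem ends in a vowel (*rale*, *vutzuo*, *kaga*).
The final sound of *ezuf* is /f/, which is a voiceless consonant, so the suffix is -id, giving *ezufid*.
*bajibfe*: final sound = /e/, a vowel → -at → *bajibfeat*.
Since the final sound of *ej* is /j/ (a voiced consonant), it takes -bed, giving *ejbed*.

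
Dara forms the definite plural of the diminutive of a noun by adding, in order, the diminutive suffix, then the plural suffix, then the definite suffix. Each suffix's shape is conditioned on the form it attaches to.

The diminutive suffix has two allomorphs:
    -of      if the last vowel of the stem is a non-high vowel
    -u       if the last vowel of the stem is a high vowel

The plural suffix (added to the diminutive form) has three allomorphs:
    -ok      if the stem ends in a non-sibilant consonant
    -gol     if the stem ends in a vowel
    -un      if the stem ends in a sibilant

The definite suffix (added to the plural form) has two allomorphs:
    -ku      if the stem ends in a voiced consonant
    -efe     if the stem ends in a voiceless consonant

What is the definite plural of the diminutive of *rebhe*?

rebheofokefe

*rebhe* — last vowel /e/ (a non-high vowel) → -of → *rebheof*.
The final sound of the diminutive form *rebheof* is /f/, which is a non-sibilant consonant, so the plural suffix is -ok, giving *rebheofok*.
The plural form *rebheofok* — final consonant /k/ (voiceless) → -efe → *rebheofokefe*.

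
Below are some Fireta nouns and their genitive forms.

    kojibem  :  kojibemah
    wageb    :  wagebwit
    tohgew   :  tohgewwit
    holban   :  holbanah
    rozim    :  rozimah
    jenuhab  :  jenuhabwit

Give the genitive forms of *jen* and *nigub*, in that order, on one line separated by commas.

The pattern is nasality of the final consonant: -ah when the stem ends in a nasal (*kojibem*, *holban*, *rozim*); -wit when the stem ends in a non-nasal consonant (*wageb*, *tohgew*, *jenuhab*).
*jen* — final consonant /n/ (a nasal) → -ah → *jenah*.
Since the final consonant of *nigub* is /b/ (non-nasal), it takes -wit, giving *nigubwit*.

jenah, nigubwit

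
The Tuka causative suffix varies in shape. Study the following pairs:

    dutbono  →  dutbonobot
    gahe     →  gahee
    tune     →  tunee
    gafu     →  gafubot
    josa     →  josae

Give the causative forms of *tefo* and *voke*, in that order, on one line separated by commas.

tefobot, vokee

The alternation tracks the last vowel of the stem — -bot when the last vowel of the stem is a rounded vowel (*dutbono*, *gafu*); -e when the last vowel of the stem is an unrounded vowel (*gahe*, *tune*, *josa*).
*tefo* — last vowel /o/ (a rounded vowel) → -bot → *tefobot*.
The last vowel of *voke* is /e/, which is an unrounded vowel, so the suffix is -e, giving *vokee*.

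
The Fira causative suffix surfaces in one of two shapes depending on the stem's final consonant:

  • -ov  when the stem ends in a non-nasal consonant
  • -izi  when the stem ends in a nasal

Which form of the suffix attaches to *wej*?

-ov

*wej*: final consonant = /j/, non-nasal → -ov.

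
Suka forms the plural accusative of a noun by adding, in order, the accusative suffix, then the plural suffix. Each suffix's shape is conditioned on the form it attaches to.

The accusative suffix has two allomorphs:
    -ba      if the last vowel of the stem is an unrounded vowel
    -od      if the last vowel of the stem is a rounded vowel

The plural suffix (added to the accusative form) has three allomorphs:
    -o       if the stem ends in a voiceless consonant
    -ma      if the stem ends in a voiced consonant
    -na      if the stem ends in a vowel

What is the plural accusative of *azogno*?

azognoodma

Since the last vowel of *azogno* is /o/ (a rounded vowel), it takes -od, giving *azognood*.
The accusative form *azognood* — final sound /d/ (a voiced consonant) → -ma → *azognoodma*.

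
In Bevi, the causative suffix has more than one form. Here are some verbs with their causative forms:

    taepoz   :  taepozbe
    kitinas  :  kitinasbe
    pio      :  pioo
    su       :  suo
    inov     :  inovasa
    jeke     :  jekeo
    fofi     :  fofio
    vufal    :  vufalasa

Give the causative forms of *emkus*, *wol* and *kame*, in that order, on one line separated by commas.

emkusbe, wolasa, kameo

The pattern is sibilance of the final sound: -be when the stem ends in a sibilant (*taepoz*, *kitinas*); -asa when the stem ends in a non-sibilant consonant (*inov*, *vufal*); -o when the stem ends in a vowel (*pio*, *su*, *jeke*, *fofi*).
The final sound of *emkus* is /s/, which is a sibilant, so the suffix is -be, giving *emkusbe*.
The final sound of *wol* is /l/, which is a non-sibilant consonant, so the suffix is -asa, giving *wolasa*.
*kame*: final sound = /e/, a vowel → -o → *kameo*.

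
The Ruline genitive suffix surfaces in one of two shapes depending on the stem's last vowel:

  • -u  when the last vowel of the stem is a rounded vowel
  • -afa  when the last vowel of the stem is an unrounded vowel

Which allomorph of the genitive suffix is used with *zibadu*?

The last vowel of *zibadu* is /u/, which is a rounded vowel, so the suffix is -u.

-u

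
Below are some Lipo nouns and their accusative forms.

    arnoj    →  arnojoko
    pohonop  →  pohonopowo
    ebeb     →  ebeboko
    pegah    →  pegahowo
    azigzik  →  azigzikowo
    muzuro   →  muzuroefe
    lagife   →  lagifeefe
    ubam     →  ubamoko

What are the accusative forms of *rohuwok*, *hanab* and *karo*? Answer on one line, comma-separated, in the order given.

rohuwokowo, hanaboko, karoefe

The suffix is conditioned by the final sound: -owo when the stem ends in a voiceless consonant (*pohonop*, *pegah*, *azigzik*); -oko when the stem ends in a voiced consonant (*arnoj*, *ebeb*, *ubam*); -efe when the stem ends in a vowel (*muzuro*, *lagife*).
*rohuwok* — final sound /k/ (a voiceless consonant) → -owo → *rohuwokowo*.
The final sound of *hanab* is /b/, which is a voiced consonant, so the suffix is -oko, giving *hanaboko*.
The final sound of *karo* is /o/, which is a vowel, so the suffix is -efe, giving *karoefe*.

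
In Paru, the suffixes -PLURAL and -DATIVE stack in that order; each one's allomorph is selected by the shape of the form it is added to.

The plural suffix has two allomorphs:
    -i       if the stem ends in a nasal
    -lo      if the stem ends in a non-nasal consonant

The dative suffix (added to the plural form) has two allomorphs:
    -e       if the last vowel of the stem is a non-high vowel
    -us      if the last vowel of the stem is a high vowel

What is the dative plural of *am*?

Since the final consonant of *am* is /m/ (a nasal), it takes -i, giving *ami*.
The plural form *ami* — last vowel /i/ (a high vowel) → -us → *amius*.

amius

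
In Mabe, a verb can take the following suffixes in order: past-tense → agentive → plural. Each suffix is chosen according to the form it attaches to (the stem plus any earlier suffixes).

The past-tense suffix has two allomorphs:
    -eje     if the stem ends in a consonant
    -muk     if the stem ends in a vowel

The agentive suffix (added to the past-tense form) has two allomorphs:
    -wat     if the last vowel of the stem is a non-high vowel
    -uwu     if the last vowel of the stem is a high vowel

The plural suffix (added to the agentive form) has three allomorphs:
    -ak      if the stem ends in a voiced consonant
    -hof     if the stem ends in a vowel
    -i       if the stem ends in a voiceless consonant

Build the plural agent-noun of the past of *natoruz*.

*natoruz*: final sound = /z/, a consonant → -eje → *natoruzeje*.
The past-tense form *natoruzeje* — last vowel /e/ (a non-high vowel) → -wat → *natoruzejewat*.
The final sound of the agentive form *natoruzejewat* is /t/, which is a voiceless consonant, so the plural suffix is -i, giving *natoruzejewati*.

natoruzejewati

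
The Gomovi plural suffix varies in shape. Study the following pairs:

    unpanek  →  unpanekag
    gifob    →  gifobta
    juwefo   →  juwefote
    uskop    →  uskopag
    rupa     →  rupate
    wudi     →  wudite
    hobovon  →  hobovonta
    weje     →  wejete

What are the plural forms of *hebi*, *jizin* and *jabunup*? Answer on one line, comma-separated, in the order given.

The pattern is voicing of the final sound: -ag when the stem ends in a voiceless consonant (*unpanek*, *uskop*); -ta when the stem ends in a voiced consonant (*gifob*, *hobovon*); -te when the stem ends in a vowel (*juwefo*, *rupa*, *wudi*, *weje*).
*hebi*: final sound = /i/, a vowel → -te → *hebite*.
*jizin*: final sound = /n/, a voiced consonant → -ta → *jizinta*.
Since the final sound of *jabunup* is /p/ (a voiceless consonant), it takes -ag, giving *jabunupag*.

hebite, jizinta, jabunupag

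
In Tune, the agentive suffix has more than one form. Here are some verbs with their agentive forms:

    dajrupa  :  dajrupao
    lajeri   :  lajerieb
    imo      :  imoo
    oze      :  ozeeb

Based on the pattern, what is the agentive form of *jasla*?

The pattern is front/back vowel harmony: -eb when the last vowel of the stem is a front vowel (*lajeri*, *oze*); -o when the last vowel of the stem is a back vowel (*dajrupa*, *imo*).
The last vowel of *jasla* is /a/, which is a back vowel, so the suffix is -o, giving *jaslao*.

jaslao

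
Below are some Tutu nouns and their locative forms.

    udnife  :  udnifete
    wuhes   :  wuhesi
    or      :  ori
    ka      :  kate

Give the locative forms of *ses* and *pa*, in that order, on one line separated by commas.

The alternation tracks the final sound of the stem — -i when the stem ends in a consonant (*wuhes*, *or*); -te when the stem ends in a vowel (*udnife*, *ka*).
*ses* — final sound /s/ (a consonant) → -i → *sesi*.
Since the final sound of *pa* is /a/ (a vowel), it takes -te, giving *pate*.

sesi, pate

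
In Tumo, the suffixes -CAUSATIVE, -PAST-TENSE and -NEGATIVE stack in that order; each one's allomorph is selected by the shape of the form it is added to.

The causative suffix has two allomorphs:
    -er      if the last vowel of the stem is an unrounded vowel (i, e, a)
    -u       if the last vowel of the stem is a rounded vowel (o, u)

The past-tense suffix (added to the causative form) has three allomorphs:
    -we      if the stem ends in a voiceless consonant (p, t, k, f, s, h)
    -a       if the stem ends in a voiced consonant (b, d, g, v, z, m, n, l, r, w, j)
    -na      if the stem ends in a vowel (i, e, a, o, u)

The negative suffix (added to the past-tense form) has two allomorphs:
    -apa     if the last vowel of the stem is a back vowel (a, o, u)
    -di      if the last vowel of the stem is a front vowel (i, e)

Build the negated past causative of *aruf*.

arufunaapa

The last vowel of *aruf* is /u/, which is a rounded vowel, so the causative suffix is -u, giving *arufu*.
The final sound of the causative form *arufu* is /u/, which is a vowel, so the past-tense suffix is -na, giving *arufuna*.
The past-tense form *arufuna* — last vowel /a/ (a back vowel) → -apa → *arufunaapa*.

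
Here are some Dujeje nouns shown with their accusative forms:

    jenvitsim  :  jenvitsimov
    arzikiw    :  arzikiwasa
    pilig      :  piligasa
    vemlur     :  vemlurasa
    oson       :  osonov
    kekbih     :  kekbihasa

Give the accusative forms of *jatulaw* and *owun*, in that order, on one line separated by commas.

jatulawasa, owunov

The pattern is nasality of the final consonant: -ov when the stem ends in a nasal (*jenvitsim*, *oson*); -asa when the stem ends in a non-nasal consonant (*arzikiw*, *pilig*, *vemlur*, *kekbih*).
*jatulaw*: final consonant = /w/, non-nasal → -asa → *jatulawasa*.
*owun*: final consonant = /n/, a nasal → -ov → *owunov*.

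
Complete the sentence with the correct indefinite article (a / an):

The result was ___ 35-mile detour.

a

The indefinite article is chosen by the initial *sound* of the following word, not its spelling.
The number *35* is spoken "thirty-…", beginning with /ˈθɜrti/ — a consonant sound.
So the article is *a*: The result was a 35-mile detour.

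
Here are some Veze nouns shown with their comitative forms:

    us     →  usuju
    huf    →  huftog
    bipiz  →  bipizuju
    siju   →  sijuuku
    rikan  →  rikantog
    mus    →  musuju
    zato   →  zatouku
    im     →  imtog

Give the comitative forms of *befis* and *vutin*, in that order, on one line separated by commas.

The pattern is sibilance of the final sound: -uju when the stem ends in a sibilant (*us*, *bipiz*, *mus*); -tog when the stem ends in a non-sibilant consonant (*huf*, *rikan*, *im*); -uku when the stem ends in a vowel (*siju*, *zato*).
The final sound of *befis* is /s/, which is a sibilant, so the suffix is -uju, giving *befisuju*.
*vutin*: final sound = /n/, a non-sibilant consonant → -tog → *vutintog*.

befisuju, vutintog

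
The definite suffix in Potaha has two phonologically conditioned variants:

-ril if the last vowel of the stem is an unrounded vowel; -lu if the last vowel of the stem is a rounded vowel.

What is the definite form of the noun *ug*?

*ug* — last vowel /u/ (a rounded vowel) → -lu → *uglu*.

uglu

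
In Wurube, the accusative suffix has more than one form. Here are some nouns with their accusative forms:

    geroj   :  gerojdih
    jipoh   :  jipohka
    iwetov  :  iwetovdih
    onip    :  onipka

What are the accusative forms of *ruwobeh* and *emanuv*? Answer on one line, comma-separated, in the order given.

ruwobehka, emanuvdih

The suffix is conditioned by the final consonant: -ka when the stem ends in a voiceless consonant (*jipoh*, *onip*); -dih when the stem ends in a voiced consonant (*geroj*, *iwetov*).
The final consonant of *ruwobeh* is /h/, which is voiceless, so the suffix is -ka, giving *ruwobehka*.
The final consonant of *emanuv* is /v/, which is voiced, so the suffix is -dih, giving *emanuvdih*.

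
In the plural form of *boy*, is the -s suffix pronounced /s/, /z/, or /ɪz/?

/z/

The stem *boy* ends in a voiced non-sibilant sound.
The plural suffix surfaces as /ɪz/ after sibilants, /s/ after other voiceless consonants, and /z/ after other voiced sounds.
So the plural -s on *boy* is pronounced /z/.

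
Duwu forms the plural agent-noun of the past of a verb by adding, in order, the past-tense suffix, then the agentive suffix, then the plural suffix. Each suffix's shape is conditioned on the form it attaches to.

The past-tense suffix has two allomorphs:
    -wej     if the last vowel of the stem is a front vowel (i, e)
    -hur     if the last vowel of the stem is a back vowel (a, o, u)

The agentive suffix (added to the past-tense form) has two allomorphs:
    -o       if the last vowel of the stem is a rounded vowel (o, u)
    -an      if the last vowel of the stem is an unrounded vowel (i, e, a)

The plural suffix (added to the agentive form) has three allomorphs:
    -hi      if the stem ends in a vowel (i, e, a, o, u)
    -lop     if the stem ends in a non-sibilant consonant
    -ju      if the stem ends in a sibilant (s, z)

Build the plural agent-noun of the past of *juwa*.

*juwa* — last vowel /a/ (a back vowel) → -hur → *juwahur*.
The last vowel of the past-tense form *juwahur* is /u/, which is a rounded vowel, so the agentive suffix is -o, giving *juwahuro*.
The agentive form *juwahuro* — final sound /o/ (a vowel) → -hi → *juwahurohi*.

juwahurohi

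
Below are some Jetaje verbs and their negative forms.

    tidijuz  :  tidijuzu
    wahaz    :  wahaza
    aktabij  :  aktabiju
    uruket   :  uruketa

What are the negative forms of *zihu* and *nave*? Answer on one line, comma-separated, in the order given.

The alternation tracks the last vowel of the stem — -u when the last vowel of the stem is a high vowel (*tidijuz*, *aktabij*); -a when the last vowel of the stem is a non-high vowel (*wahaz*, *uruket*).
The last vowel of *zihu* is /u/, which is a high vowel, so the suffix is -u, giving *zihuu*.
The last vowel of *nave* is /e/, which is a non-high vowel, so the suffix is -a, giving *navea*.

zihuu, navea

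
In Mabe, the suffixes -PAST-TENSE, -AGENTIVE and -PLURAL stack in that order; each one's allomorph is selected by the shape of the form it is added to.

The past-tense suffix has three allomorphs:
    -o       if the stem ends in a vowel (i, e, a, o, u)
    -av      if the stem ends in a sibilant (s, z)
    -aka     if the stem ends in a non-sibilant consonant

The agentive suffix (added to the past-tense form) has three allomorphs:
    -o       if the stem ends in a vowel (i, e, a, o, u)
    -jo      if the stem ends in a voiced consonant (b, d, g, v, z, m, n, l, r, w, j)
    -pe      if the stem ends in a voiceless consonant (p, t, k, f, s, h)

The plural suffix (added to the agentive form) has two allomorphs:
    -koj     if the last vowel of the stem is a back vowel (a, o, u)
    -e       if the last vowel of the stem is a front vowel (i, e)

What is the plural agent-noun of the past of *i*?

iookoj

The final sound of *i* is /i/, which is a vowel, so the past-tense suffix is -o, giving *io*.
Since the final sound of the past-tense form *io* is /o/ (a vowel), it takes -o, giving *ioo*.
The agentive form *ioo* — last vowel /o/ (a back vowel) → -koj → *iookoj*.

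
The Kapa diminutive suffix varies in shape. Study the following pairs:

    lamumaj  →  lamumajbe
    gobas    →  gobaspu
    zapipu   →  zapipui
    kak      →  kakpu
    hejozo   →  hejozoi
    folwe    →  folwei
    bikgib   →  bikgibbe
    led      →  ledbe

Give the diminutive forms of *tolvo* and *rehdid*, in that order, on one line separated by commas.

tolvoi, rehdidbe

Looking at the final sound of each stem: -pu when the stem ends in a voiceless consonant (*gobas*, *kak*); -be when the stem ends in a voiced consonant (*lamumaj*, *bikgib*, *led*); -i when the stem ends in a vowel (*zapipu*, *hejozo*, *folwe*).
*tolvo*: final sound = /o/, a vowel → -i → *tolvoi*.
The final sound of *rehdid* is /d/, which is a voiced consonant, so the suffix is -be, giving *rehdidbe*.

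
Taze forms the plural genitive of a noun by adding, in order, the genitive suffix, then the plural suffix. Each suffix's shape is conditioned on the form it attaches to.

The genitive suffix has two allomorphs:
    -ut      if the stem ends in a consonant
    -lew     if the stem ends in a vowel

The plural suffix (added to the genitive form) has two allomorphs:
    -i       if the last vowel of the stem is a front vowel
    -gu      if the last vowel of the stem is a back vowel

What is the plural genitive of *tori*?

torilewi

The final sound of *tori* is /i/, which is a vowel, so the genitive suffix is -lew, giving *torilew*.
The genitive form *torilew* — last vowel /e/ (a front vowel) → -i → *torilewi*.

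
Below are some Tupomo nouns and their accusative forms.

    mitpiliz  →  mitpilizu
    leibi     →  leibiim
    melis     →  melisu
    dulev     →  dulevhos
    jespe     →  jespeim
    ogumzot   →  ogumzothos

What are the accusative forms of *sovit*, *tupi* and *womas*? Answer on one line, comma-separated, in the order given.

sovithos, tupiim, womasu

The pattern is sibilance of the final sound: -u when the stem ends in a sibilant (*mitpiliz*, *melis*); -hos when the stem ends in a non-sibilant consonant (*dulev*, *ogumzot*); -im when the stem ends in a vowel (*leibi*, *jespe*).
*sovit*: final sound = /t/, a non-sibilant consonant → -hos → *sovithos*.
*tupi*: final sound = /i/, a vowel → -im → *tupiim*.
The final sound of *womas* is /s/, which is a sibilant, so the suffix is -u, giving *womasu*.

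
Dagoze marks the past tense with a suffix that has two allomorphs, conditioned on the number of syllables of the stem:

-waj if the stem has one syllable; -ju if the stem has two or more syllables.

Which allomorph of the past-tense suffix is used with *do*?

-waj

With one syllable, *do* takes -waj.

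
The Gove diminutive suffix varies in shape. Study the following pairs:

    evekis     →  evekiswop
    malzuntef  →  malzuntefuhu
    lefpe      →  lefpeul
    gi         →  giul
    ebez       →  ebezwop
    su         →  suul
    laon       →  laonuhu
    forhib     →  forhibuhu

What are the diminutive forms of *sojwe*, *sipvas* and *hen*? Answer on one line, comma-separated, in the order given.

Looking at the final sound of each stem: -wop when the stem ends in a sibilant (*evekis*, *ebez*); -uhu when the stem ends in a non-sibilant consonant (*malzuntef*, *laon*, *forhib*); -ul when the stem ends in a vowel (*lefpe*, *gi*, *su*).
*sojwe*: final sound = /e/, a vowel → -ul → *sojweul*.
The final sound of *sipvas* is /s/, which is a sibilant, so the suffix is -wop, giving *sipvaswop*.
Since the final sound of *hen* is /n/ (a non-sibilant consonant), it takes -uhu, giving *henuhu*.

sojweul, sipvaswop, henuhu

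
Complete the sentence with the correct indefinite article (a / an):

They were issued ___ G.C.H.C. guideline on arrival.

a

The indefinite article is chosen by the initial *sound* of the following word, not its spelling.
The initialism *G.C.H.C.* is read letter by letter; the first letter, G, is pronounced /dʒiː/, which begins with a consonant sound.
So the article is *a*: They were issued a G.C.H.C. guideline on arrival.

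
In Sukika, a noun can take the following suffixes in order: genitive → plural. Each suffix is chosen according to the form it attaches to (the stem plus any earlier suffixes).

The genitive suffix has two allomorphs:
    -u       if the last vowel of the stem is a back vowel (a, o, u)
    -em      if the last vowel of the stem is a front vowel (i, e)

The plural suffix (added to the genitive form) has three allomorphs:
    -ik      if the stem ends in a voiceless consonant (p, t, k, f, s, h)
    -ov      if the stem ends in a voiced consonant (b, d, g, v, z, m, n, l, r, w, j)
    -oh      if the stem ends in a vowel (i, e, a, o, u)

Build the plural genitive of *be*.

*be* — last vowel /e/ (a front vowel) → -em → *beem*.
The final sound of the genitive form *beem* is /m/, which is a voiced consonant, so the plural suffix is -ov, giving *beemov*.

beemov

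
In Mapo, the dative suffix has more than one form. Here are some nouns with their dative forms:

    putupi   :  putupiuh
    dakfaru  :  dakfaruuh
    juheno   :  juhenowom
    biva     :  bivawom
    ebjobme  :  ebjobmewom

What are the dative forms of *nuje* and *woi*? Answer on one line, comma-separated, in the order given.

The pattern is height harmony: -uh when the last vowel of the stem is a high vowel (*putupi*, *dakfaru*); -wom when the last vowel of the stem is a non-high vowel (*juheno*, *biva*, *ebjobme*).
*nuje* — last vowel /e/ (a non-high vowel) → -wom → *nujewom*.
*woi*: last vowel = /i/, a high vowel → -uh → *woiuh*.

nujewom, woiuh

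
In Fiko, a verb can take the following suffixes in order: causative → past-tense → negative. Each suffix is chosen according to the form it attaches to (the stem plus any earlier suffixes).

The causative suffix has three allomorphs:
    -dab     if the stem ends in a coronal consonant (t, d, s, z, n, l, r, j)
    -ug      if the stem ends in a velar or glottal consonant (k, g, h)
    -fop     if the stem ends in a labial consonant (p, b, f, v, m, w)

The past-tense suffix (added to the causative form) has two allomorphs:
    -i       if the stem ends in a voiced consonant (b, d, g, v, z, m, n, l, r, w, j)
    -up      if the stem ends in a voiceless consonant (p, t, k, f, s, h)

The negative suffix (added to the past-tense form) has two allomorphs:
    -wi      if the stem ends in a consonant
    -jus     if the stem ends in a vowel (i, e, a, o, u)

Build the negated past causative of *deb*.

*deb*: final consonant = /b/, labial → -fop → *debfop*.
The causative form *debfop*: final consonant = /p/, voiceless → -up → *debfopup*.
The past-tense form *debfopup* — final sound /p/ (a consonant) → -wi → *debfopupwi*.

debfopupwi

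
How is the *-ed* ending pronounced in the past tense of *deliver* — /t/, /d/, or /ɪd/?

/d/

The stem *deliver* ends in a voiced sound other than /d/.
The -ed suffix is realized as /ɪd/ after /t, d/; as /t/ after other voiceless consonants; and as /d/ after other voiced sounds.
So -ed on *deliver* is pronounced /d/.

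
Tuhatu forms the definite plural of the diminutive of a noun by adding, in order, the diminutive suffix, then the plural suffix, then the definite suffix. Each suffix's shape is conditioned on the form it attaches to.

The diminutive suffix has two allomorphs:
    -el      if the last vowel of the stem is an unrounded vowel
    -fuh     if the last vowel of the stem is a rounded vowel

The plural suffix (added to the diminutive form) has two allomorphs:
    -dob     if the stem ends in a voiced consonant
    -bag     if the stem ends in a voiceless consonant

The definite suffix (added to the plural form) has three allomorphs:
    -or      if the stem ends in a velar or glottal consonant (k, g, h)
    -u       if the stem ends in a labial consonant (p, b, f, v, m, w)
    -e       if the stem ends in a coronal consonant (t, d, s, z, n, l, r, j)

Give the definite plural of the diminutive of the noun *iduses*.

The last vowel of *iduses* is /e/, which is an unrounded vowel, so the diminutive suffix is -el, giving *idusesel*.
Since the final consonant of the diminutive form *idusesel* is /l/ (voiced), it takes -dob, giving *iduseseldob*.
The plural form *iduseseldob* — final consonant /b/ (labial) → -u → *iduseseldobu*.

iduseseldobu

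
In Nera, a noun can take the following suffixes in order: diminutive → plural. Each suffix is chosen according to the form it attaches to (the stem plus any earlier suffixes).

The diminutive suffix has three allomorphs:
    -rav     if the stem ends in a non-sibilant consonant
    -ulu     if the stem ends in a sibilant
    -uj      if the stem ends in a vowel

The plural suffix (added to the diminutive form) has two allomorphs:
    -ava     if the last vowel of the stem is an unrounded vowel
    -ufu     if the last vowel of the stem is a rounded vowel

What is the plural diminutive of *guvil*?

guvilravava

*guvil* — final sound /l/ (a non-sibilant consonant) → -rav → *guvilrav*.
The diminutive form *guvilrav*: last vowel = /a/, an unrounded vowel → -ava → *guvilravava*.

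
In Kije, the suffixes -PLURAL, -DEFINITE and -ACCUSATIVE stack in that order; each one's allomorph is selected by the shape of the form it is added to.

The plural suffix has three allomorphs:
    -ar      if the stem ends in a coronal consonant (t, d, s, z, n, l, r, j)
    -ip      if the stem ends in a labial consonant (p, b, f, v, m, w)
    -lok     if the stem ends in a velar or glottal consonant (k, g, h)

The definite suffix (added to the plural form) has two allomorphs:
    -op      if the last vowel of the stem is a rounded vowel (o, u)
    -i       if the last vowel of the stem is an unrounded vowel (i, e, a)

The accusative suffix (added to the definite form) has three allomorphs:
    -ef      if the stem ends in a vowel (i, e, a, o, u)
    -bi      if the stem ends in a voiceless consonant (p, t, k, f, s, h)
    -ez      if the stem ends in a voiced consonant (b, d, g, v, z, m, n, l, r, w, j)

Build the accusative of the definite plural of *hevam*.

Since the final consonant of *hevam* is /m/ (labial), it takes -ip, giving *hevamip*.
Since the last vowel of the plural form *hevamip* is /i/ (an unrounded vowel), it takes -i, giving *hevamipi*.
The definite form *hevamipi*: final sound = /i/, a vowel → -ef → *hevamipief*.

hevamipief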